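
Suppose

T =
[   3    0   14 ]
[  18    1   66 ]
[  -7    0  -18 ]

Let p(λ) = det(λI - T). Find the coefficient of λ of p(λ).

p(λ) = λ^3 + 14λ^2 + 29λ - 44.
The coefficient of λ is 29.

29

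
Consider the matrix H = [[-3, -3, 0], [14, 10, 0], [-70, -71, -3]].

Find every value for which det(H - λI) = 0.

-3, 3, 4

Compute the characteristic polynomial p(λ) = det(λI - H).
Expanding along the first row, p(λ) = λ^3 - 4λ^2 - 9λ + 36.
Rational-root test: λ = -3 gives p(-3) = 0.
Dividing by (λ + 3) leaves λ^2 - 7λ + 12.
The quadratic factors as (λ - 3)·(λ - 4).
Eigenvalues: -3, 3, 4.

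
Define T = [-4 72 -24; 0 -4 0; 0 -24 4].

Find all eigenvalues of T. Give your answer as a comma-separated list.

-4, -4, 4

Set up det(lambda·I - T) = 0.
Expanding the 3×3 determinant: p(lambda) = lambda^3 + 4·lambda^2 - 16·lambda - 64.
Rational-root test: lambda = -4 gives p(-4) = 0.
Factor out (lambda + 4): p(lambda) = (lambda + 4)·(lambda^2 - 16).
The quadratic factors as (lambda + 4)·(lambda - 4).
Eigenvalues: -4, -4, 4.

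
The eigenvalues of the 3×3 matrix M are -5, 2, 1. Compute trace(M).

-2

trace(M) is the sum of the eigenvalues: (-5) + (2) + (1) = -2.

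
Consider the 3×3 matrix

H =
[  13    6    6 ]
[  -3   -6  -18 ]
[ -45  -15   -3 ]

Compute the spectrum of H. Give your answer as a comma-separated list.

-5, -3, 12

Compute the characteristic polynomial p(s) = det(sI - H).
Cofactor expansion gives p(s) = s^3 - 4s^2 - 81s - 180.
Since p(-5) = 0, s = -5 is a root.
Dividing by (s + 5) leaves s^2 - 9s - 36.
The quadratic factors as (s + 3)·(s - 12).
Eigenvalues: -5, -3, 12.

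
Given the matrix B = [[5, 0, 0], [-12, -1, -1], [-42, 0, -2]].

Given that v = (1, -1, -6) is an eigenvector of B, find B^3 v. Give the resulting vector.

(125, -125, -750)

First find the eigenvalue: Bv = (5, -5, -30) = 5·(1, -1, -6), so λ = 5.
Then B^3 v = λ^3·v = 5^3·(1, -1, -6) = 125·(1, -1, -6) = (125, -125, -750).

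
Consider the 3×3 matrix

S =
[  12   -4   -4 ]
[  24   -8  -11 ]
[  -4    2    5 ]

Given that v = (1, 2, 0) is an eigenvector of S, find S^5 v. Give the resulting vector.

First find the eigenvalue: Sv = (4, 8, 0) = 4·(1, 2, 0), so λ = 4.
Then S^5 v = λ^5·v = 4^5·(1, 2, 0) = 1024·(1, 2, 0) = (1024, 2048, 0).

(1024, 2048, 0)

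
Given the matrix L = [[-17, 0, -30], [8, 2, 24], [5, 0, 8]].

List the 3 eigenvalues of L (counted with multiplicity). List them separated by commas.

-7, -2, 2

The characteristic polynomial is p(s) = det(sI - L).
Expanding along the first row, p(s) = s^3 + 7s^2 - 4s - 28.
Try s = -2: p(-2) = 0, so -2 is a root.
Factor out (s + 2): p(s) = (s + 2)·(s^2 + 5s - 14).
The quadratic factors as (s + 7)·(s - 2).
Eigenvalues: -7, -2, 2.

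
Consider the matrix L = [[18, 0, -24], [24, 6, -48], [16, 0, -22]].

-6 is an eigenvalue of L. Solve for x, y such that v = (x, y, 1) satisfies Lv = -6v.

We need (L + 6I)v = 0.
L + 6I = [[24, 0, -24], [24, 12, -48], [16, 0, -16]].
Row 1: (24)·x + (0)·y + (-24)·1 = 0
Row 2: (24)·x + (12)·y + (-48)·1 = 0
Row 3: (16)·x + (0)·y + (-16)·1 = 0
Solving gives x = 1, y = 2.
Check: L·(1, 2, 1) = (-6, -12, -6) = -6·(1, 2, 1).

1, 2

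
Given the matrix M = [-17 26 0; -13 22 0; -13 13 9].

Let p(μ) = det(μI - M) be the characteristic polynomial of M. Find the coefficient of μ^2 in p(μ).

The coefficient of μ^2 of det(μI - M) is −trace(M).
trace(M) = (-17) + (22) + (9) = 14, so the coefficient is -14.

-14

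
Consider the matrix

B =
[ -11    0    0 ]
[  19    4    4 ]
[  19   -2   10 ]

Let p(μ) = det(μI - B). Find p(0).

528

p(0) = det(0·I − B) = det(−B) = (−1)^3·det(B).
det(B) = -528, so p(0) = 528.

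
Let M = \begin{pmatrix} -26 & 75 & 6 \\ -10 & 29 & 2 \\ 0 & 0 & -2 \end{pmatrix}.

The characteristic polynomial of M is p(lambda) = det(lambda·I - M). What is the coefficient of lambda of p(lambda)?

-10

p(lambda) = lambda^3 - lambda^2 - 10·lambda - 8.
The coefficient of lambda is -10.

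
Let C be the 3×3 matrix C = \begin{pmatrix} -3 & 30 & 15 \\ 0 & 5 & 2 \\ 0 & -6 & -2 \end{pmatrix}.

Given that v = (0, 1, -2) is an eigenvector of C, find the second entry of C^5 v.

First find the eigenvalue: Cv = (0, 1, -2) = 1·(0, 1, -2), so λ = 1.
Then C^5 v = λ^5·v = 1^5·(0, 1, -2) = 1·(0, 1, -2) = (0, 1, -2).

1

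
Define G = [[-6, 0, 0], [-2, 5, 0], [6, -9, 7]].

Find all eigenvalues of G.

G is lower triangular, so its eigenvalues are the diagonal entries.
Diagonal: -6, 5, 7.

-6, 5, 7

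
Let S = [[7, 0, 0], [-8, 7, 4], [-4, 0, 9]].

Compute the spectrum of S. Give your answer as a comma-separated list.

Compute the characteristic polynomial p(λ) = det(λI - S).
Expanding the 3×3 determinant: p(λ) = λ^3 - 23λ^2 + 175λ - 441.
Since p(9) = 0, λ = 9 is a root.
Dividing by (λ - 9) leaves λ^2 - 14λ + 49.
The quadratic factor is (λ - 7)^2.
Eigenvalues: 7, 7, 9.

7, 7, 9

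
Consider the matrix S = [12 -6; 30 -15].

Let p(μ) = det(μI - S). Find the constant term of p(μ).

0

p(μ) = μ^2 + 3μ.
The constant term is 0.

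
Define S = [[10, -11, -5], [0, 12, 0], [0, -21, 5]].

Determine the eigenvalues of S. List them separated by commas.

Compute the characteristic polynomial p(t) = det(tI - S).
Expanding the 3×3 determinant: p(t) = t^3 - 27t^2 + 230t - 600.
Since p(12) = 0, t = 12 is a root.
Dividing by (t - 12) leaves t^2 - 15t + 50.
The quadratic factors as (t - 5)·(t - 10).
Eigenvalues: 5, 10, 12.

5, 10, 12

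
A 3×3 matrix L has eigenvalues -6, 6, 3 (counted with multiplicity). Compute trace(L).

trace(L) is the sum of the eigenvalues: (-6) + (6) + (3) = 3.

3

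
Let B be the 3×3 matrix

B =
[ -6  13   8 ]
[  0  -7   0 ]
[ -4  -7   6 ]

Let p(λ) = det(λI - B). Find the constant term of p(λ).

-28

p(λ) = λ^3 + 7λ^2 - 4λ - 28.
The constant term is -28.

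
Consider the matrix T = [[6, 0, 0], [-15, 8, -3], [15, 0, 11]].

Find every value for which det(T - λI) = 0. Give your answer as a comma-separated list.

Set up det(λI - T) = 0.
Cofactor expansion gives p(λ) = λ^3 - 25λ^2 + 202λ - 528.
Since p(6) = 0, λ = 6 is a root.
Factor out (λ - 6): p(λ) = (λ - 6)·(λ^2 - 19λ + 88).
The quadratic factors as (λ - 8)·(λ - 11).
Eigenvalues: 6, 8, 11.

6, 8, 11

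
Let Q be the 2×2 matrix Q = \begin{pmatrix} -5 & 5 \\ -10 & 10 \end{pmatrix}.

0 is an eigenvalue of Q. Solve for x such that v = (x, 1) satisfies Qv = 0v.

1

We need (Q)v = 0.
Q = [[-5, 5], [-10, 10]].
Row 1: (-5)·x + (5)·1 = 0
Row 2: (-10)·x + (10)·1 = 0
Solving gives x = 1.
Check: Q·(1, 1) = (0, 0) = 0·(1, 1).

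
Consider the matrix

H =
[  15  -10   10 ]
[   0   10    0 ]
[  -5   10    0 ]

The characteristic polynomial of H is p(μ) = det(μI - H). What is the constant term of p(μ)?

-500

p(μ) = μ^3 - 25μ^2 + 200μ - 500.
The constant term is -500.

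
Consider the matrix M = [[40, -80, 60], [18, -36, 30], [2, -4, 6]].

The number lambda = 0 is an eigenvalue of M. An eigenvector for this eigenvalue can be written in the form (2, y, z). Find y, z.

1, 0

We need (M)v = 0.
M = [[40, -80, 60], [18, -36, 30], [2, -4, 6]].
Row 1: (40)·2 + (-80)·y + (60)·z = 0
Row 2: (18)·2 + (-36)·y + (30)·z = 0
Row 3: (2)·2 + (-4)·y + (6)·z = 0
Solving gives y = 1, z = 0.
Check: M·(2, 1, 0) = (0, 0, 0) = 0·(2, 1, 0).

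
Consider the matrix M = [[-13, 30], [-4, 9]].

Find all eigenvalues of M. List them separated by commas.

-3, -1

det(M - λI) = (-13 - λ)(9 - λ) - (30)·(-4) = λ^2 + 4λ + 3.
This factors as (λ + 3)·(λ + 1) = 0.
Eigenvalues: -3, -1.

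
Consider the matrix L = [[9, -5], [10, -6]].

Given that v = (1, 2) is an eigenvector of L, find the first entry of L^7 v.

-1

First find the eigenvalue: Lv = (-1, -2) = -1·(1, 2), so λ = -1.
Then L^7 v = λ^7·v = (-1)^7·(1, 2) = -1·(1, 2) = (-1, -2).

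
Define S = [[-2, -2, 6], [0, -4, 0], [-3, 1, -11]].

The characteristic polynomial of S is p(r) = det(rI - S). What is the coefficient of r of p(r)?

92

p(r) = r^3 + 17r^2 + 92r + 160.
The coefficient of r is 92.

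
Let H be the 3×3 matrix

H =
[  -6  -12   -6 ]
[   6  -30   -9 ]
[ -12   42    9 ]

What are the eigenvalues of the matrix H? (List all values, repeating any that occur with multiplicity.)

Compute the characteristic polynomial p(λ) = det(λI - H).
Cofactor expansion gives p(λ) = λ^3 + 27λ^2 + 234λ + 648.
Rational-root test: λ = -6 gives p(-6) = 0.
Dividing by (λ + 6) leaves λ^2 + 21λ + 108.
The quadratic factors as (λ + 12)·(λ + 9).
Eigenvalues: -12, -9, -6.

-12, -9, -6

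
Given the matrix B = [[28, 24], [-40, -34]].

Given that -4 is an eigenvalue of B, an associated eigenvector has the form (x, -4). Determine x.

We need (B + 4I)v = 0.
B + 4I = [[32, 24], [-40, -30]].
Row 1: (32)·x + (24)·-4 = 0
Row 2: (-40)·x + (-30)·-4 = 0
Solving gives x = 3.
Check: B·(3, -4) = (-12, 16) = -4·(3, -4).

3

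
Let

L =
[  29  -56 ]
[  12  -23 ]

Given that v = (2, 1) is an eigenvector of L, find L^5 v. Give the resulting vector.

First find the eigenvalue: Lv = (2, 1) = 1·(2, 1), so λ = 1.
Then L^5 v = λ^5·v = 1^5·(2, 1) = 1·(2, 1) = (2, 1).

(2, 1)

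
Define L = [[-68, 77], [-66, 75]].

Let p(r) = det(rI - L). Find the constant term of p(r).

-18

p(r) = r^2 - 7r - 18.
The constant term is -18.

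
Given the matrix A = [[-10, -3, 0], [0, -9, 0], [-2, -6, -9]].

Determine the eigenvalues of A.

-10, -9, -9

Set up det(rI - A) = 0.
Cofactor expansion gives p(r) = r^3 + 28r^2 + 261r + 810.
Try r = -9: p(-9) = 0, so -9 is a root.
Dividing by (r + 9) leaves r^2 + 19r + 90.
The quadratic factors as (r + 10)·(r + 9).
Eigenvalues: -10, -9, -9.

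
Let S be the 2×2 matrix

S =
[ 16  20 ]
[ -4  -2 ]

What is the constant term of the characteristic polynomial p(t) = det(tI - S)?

48

p(0) = det(0·I − S) = det(−S) = (−1)^2·det(S).
det(S) = 48, so p(0) = 48.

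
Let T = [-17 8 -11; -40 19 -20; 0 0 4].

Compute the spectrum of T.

-1, 3, 4

Set up det(tI - T) = 0.
Cofactor expansion gives p(t) = t^3 - 6t^2 + 5t + 12.
Since p(4) = 0, t = 4 is a root.
Factor out (t - 4): p(t) = (t - 4)·(t^2 - 2t - 3).
The quadratic factors as (t + 1)·(t - 3).
Eigenvalues: -1, 3, 4.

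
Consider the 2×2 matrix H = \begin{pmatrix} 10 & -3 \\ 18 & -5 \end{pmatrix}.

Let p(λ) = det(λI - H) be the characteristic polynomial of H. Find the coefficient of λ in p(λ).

The coefficient of λ of det(λI - H) is −trace(H).
trace(H) = (10) + (-5) = 5, so the coefficient is -5.

-5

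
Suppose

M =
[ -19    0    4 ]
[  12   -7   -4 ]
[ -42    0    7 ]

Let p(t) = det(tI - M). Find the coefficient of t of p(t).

119

p(t) = t^3 + 19t^2 + 119t + 245.
The coefficient of t is 119.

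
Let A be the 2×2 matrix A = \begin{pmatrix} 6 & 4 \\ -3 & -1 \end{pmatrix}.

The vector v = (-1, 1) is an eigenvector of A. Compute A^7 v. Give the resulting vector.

(-128, 128)

First find the eigenvalue: Av = (-2, 2) = 2·(-1, 1), so λ = 2.
Then A^7 v = λ^7·v = 2^7·(-1, 1) = 128·(-1, 1) = (-128, 128).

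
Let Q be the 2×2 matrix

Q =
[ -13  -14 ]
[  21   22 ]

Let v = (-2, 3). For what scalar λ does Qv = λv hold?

8

Compute Qv: Q·(-2, 3) = (-16, 24).
Since Qv = λv, compare component 1: -16 = λ·-2, so λ = 8.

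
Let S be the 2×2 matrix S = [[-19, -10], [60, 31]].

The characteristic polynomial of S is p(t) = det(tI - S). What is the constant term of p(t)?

11

p(t) = t^2 - 12t + 11.
The constant term is 11.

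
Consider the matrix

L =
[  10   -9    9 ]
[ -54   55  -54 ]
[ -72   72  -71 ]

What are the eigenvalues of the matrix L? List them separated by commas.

-8, 1, 1

Compute the characteristic polynomial p(s) = det(sI - L).
Expanding along the first row, p(s) = s^3 + 6s^2 - 15s + 8.
Rational-root test: s = 1 gives p(1) = 0.
Dividing by (s - 1) leaves s^2 + 7s - 8.
The quadratic factors as (s + 8)·(s - 1).
Eigenvalues: -8, 1, 1.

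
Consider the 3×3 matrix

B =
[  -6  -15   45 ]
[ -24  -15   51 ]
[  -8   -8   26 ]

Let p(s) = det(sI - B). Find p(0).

p(0) = det(0·I − B) = det(−B) = (−1)^3·det(B).
det(B) = -108, so p(0) = 108.

108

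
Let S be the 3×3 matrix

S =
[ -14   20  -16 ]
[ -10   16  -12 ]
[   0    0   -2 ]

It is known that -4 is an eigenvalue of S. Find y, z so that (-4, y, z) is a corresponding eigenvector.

-2, 0

We need (S + 4I)v = 0.
S + 4I = [[-10, 20, -16], [-10, 20, -12], [0, 0, 2]].
Row 1: (-10)·-4 + (20)·y + (-16)·z = 0
Row 2: (-10)·-4 + (20)·y + (-12)·z = 0
Row 3: (0)·-4 + (0)·y + (2)·z = 0
Solving gives y = -2, z = 0.
Check: S·(-4, -2, 0) = (16, 8, 0) = -4·(-4, -2, 0).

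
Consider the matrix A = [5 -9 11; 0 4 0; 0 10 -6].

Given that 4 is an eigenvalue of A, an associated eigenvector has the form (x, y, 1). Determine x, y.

-2, 1

We need (A - 4I)v = 0.
A - 4I = [[1, -9, 11], [0, 0, 0], [0, 10, -10]].
Row 1: (1)·x + (-9)·y + (11)·1 = 0
Row 2: (0)·x + (0)·y + (0)·1 = 0
Row 3: (0)·x + (10)·y + (-10)·1 = 0
Solving gives x = -2, y = 1.
Check: A·(-2, 1, 1) = (-8, 4, 4) = 4·(-2, 1, 1).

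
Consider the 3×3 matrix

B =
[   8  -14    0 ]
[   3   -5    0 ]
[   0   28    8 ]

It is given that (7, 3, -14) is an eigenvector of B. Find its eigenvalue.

2

Compute Bv: B·(7, 3, -14) = (14, 6, -28).
Since Bv = λv, compare component 1: 14 = λ·7, so λ = 2.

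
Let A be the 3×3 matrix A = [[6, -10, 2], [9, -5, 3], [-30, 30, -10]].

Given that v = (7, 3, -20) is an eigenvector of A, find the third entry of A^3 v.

1280

First find the eigenvalue: Av = (-28, -12, 80) = -4·(7, 3, -20), so λ = -4.
Then A^3 v = λ^3·v = (-4)^3·(7, 3, -20) = -64·(7, 3, -20) = (-448, -192, 1280).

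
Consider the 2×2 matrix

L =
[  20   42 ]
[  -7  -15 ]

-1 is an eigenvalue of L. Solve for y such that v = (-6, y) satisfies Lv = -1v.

We need (L + 1I)v = 0.
L + 1I = [[21, 42], [-7, -14]].
Row 1: (21)·-6 + (42)·y = 0
Row 2: (-7)·-6 + (-14)·y = 0
Solving gives y = 3.
Check: L·(-6, 3) = (6, -3) = -1·(-6, 3).

3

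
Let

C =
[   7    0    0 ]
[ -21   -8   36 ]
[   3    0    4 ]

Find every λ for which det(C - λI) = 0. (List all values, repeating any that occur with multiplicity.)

-8, 4, 7

Compute the characteristic polynomial p(λ) = det(λI - C).
Cofactor expansion gives p(λ) = λ^3 - 3λ^2 - 60λ + 224.
Try λ = 4: p(4) = 0, so 4 is a root.
Factor out (λ - 4): p(λ) = (λ - 4)·(λ^2 + λ - 56).
The quadratic factors as (λ + 8)·(λ - 7).
Eigenvalues: -8, 4, 7.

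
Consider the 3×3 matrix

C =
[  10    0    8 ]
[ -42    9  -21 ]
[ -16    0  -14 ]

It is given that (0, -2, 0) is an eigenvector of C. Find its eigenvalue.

Compute Cv: C·(0, -2, 0) = (0, -18, 0).
Since Cv = λv, compare component 2: -18 = λ·-2, so λ = 9.

9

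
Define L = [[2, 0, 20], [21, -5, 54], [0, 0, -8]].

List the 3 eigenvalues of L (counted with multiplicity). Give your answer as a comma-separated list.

-8, -5, 2

Compute the characteristic polynomial p(t) = det(tI - L).
Expanding the 3×3 determinant: p(t) = t^3 + 11t^2 + 14t - 80.
Since p(-5) = 0, t = -5 is a root.
Factor out (t + 5): p(t) = (t + 5)·(t^2 + 6t - 16).
The quadratic factors as (t + 8)·(t - 2).
Eigenvalues: -8, -5, 2.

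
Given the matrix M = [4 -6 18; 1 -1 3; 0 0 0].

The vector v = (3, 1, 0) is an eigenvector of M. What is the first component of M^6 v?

First find the eigenvalue: Mv = (6, 2, 0) = 2·(3, 1, 0), so λ = 2.
Then M^6 v = λ^6·v = 2^6·(3, 1, 0) = 64·(3, 1, 0) = (192, 64, 0).

192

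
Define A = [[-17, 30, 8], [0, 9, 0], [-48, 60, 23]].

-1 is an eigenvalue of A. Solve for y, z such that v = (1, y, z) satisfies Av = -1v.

0, 2

We need (A + 1I)v = 0.
A + 1I = [[-16, 30, 8], [0, 10, 0], [-48, 60, 24]].
Row 1: (-16)·1 + (30)·y + (8)·z = 0
Row 2: (0)·1 + (10)·y + (0)·z = 0
Row 3: (-48)·1 + (60)·y + (24)·z = 0
Solving gives y = 0, z = 2.
Check: A·(1, 0, 2) = (-1, 0, -2) = -1·(1, 0, 2).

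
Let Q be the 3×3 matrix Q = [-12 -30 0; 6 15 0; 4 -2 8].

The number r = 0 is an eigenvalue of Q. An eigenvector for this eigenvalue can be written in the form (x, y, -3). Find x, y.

We need (Q)v = 0.
Q = [[-12, -30, 0], [6, 15, 0], [4, -2, 8]].
Row 1: (-12)·x + (-30)·y + (0)·-3 = 0
Row 2: (6)·x + (15)·y + (0)·-3 = 0
Row 3: (4)·x + (-2)·y + (8)·-3 = 0
Solving gives x = 5, y = -2.
Check: Q·(5, -2, -3) = (0, 0, 0) = 0·(5, -2, -3).

5, -2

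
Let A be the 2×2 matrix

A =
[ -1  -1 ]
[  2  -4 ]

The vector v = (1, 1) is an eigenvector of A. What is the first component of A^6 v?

First find the eigenvalue: Av = (-2, -2) = -2·(1, 1), so λ = -2.
Then A^6 v = λ^6·v = (-2)^6·(1, 1) = 64·(1, 1) = (64, 64).

64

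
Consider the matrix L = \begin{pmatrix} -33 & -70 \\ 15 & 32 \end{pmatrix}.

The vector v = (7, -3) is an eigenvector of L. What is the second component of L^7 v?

First find the eigenvalue: Lv = (-21, 9) = -3·(7, -3), so λ = -3.
Then L^7 v = λ^7·v = (-3)^7·(7, -3) = -2187·(7, -3) = (-15309, 6561).

6561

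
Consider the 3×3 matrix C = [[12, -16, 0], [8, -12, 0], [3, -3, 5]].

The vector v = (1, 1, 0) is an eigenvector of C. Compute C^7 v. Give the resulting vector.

First find the eigenvalue: Cv = (-4, -4, 0) = -4·(1, 1, 0), so λ = -4.
Then C^7 v = λ^7·v = (-4)^7·(1, 1, 0) = -16384·(1, 1, 0) = (-16384, -16384, 0).

(-16384, -16384, 0)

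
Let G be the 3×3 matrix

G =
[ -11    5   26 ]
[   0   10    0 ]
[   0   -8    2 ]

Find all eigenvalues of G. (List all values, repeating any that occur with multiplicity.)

Compute the characteristic polynomial p(μ) = det(μI - G).
Expanding along the first row, p(μ) = μ^3 - μ^2 - 112μ + 220.
Try μ = 2: p(2) = 0, so 2 is a root.
Factor out (μ - 2): p(μ) = (μ - 2)·(μ^2 + μ - 110).
The quadratic factors as (μ + 11)·(μ - 10).
Eigenvalues: -11, 2, 10.

-11, 2, 10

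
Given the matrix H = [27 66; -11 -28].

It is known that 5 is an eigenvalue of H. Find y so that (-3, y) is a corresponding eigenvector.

We need (H - 5I)v = 0.
H - 5I = [[22, 66], [-11, -33]].
Row 1: (22)·-3 + (66)·y = 0
Row 2: (-11)·-3 + (-33)·y = 0
Solving gives y = 1.
Check: H·(-3, 1) = (-15, 5) = 5·(-3, 1).

1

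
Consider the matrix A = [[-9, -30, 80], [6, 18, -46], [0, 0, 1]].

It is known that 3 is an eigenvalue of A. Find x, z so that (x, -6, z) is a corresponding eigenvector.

15, 0

We need (A - 3I)v = 0.
A - 3I = [[-12, -30, 80], [6, 15, -46], [0, 0, -2]].
Row 1: (-12)·x + (-30)·-6 + (80)·z = 0
Row 2: (6)·x + (15)·-6 + (-46)·z = 0
Row 3: (0)·x + (0)·-6 + (-2)·z = 0
Solving gives x = 15, z = 0.
Check: A·(15, -6, 0) = (45, -18, 0) = 3·(15, -6, 0).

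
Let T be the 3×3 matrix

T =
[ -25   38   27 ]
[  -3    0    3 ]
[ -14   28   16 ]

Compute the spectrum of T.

-6, -5, 2

Set up det(rI - T) = 0.
Expanding the 3×3 determinant: p(r) = r^3 + 9r^2 + 8r - 60.
Try r = -6: p(-6) = 0, so -6 is a root.
Dividing by (r + 6) leaves r^2 + 3r - 10.
The quadratic factors as (r + 5)·(r - 2).
Eigenvalues: -6, -5, 2.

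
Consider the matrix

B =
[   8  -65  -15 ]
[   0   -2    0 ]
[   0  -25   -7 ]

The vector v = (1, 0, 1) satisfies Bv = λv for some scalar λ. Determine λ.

-7

Compute Bv: B·(1, 0, 1) = (-7, 0, -7).
Since Bv = λv, compare component 1: -7 = λ·1, so λ = -7.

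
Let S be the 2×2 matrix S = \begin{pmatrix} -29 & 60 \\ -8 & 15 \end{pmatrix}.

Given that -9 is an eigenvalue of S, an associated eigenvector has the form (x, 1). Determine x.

3

We need (S + 9I)v = 0.
S + 9I = [[-20, 60], [-8, 24]].
Row 1: (-20)·x + (60)·1 = 0
Row 2: (-8)·x + (24)·1 = 0
Solving gives x = 3.
Check: S·(3, 1) = (-27, -9) = -9·(3, 1).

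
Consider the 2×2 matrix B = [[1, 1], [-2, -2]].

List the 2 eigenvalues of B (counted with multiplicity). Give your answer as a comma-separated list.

det(B - tI) = (1 - t)(-2 - t) - (1)·(-2) = t^2 + t.
This factors as (t + 1)·t = 0.
Eigenvalues: -1, 0.

-1, 0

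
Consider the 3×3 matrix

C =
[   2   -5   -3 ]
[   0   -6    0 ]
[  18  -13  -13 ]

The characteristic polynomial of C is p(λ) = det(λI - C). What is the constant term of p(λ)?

p(λ) = λ^3 + 17λ^2 + 94λ + 168.
The constant term is 168.

168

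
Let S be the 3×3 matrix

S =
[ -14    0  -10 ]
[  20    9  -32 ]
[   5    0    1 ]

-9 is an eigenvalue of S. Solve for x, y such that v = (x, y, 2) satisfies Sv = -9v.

-4, 8

We need (S + 9I)v = 0.
S + 9I = [[-5, 0, -10], [20, 18, -32], [5, 0, 10]].
Row 1: (-5)·x + (0)·y + (-10)·2 = 0
Row 2: (20)·x + (18)·y + (-32)·2 = 0
Row 3: (5)·x + (0)·y + (10)·2 = 0
Solving gives x = -4, y = 8.
Check: S·(-4, 8, 2) = (36, -72, -18) = -9·(-4, 8, 2).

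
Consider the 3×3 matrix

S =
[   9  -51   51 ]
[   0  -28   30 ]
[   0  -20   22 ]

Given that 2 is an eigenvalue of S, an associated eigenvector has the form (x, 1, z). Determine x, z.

0, 1

We need (S - 2I)v = 0.
S - 2I = [[7, -51, 51], [0, -30, 30], [0, -20, 20]].
Row 1: (7)·x + (-51)·1 + (51)·z = 0
Row 2: (0)·x + (-30)·1 + (30)·z = 0
Row 3: (0)·x + (-20)·1 + (20)·z = 0
Solving gives x = 0, z = 1.
Check: S·(0, 1, 1) = (0, 2, 2) = 2·(0, 1, 1).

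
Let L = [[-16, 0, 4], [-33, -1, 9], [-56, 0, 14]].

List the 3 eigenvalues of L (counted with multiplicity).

-2, -1, 0

Set up det(rI - L) = 0.
Expanding the 3×3 determinant: p(r) = r^3 + 3r^2 + 2r.
Try r = 0: p(0) = 0, so 0 is a root.
Dividing by r leaves r^2 + 3r + 2.
The quadratic factors as (r + 2)·(r + 1).
Eigenvalues: -2, -1, 0.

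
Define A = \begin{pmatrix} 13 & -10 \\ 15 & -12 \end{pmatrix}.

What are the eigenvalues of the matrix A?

det(A - lambda·I) = (13 - lambda)(-12 - lambda) - (-10)·(15) = lambda^2 - lambda - 6.
This factors as (lambda + 2)·(lambda - 3) = 0.
Eigenvalues: -2, 3.

-2, 3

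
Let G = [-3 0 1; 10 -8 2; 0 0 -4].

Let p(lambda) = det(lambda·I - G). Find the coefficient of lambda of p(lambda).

68

p(lambda) = lambda^3 + 15·lambda^2 + 68·lambda + 96.
The coefficient of lambda is 68.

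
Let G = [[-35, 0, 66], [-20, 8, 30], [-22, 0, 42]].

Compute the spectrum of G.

The characteristic polynomial is p(λ) = det(λI - G).
Expanding along the first row, p(λ) = λ^3 - 15λ^2 + 38λ + 144.
Try λ = 9: p(9) = 0, so 9 is a root.
Factor out (λ - 9): p(λ) = (λ - 9)·(λ^2 - 6λ - 16).
The quadratic factors as (λ + 2)·(λ - 8).
Eigenvalues: -2, 8, 9.

-2, 8, 9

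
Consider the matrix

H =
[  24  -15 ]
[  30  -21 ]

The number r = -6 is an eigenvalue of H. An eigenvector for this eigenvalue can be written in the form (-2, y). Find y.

We need (H + 6I)v = 0.
H + 6I = [[30, -15], [30, -15]].
Row 1: (30)·-2 + (-15)·y = 0
Row 2: (30)·-2 + (-15)·y = 0
Solving gives y = -4.
Check: H·(-2, -4) = (12, 24) = -6·(-2, -4).

-4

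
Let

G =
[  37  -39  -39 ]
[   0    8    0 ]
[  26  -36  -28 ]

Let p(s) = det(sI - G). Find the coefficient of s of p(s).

50

p(s) = s^3 - 17s^2 + 50s + 176.
The coefficient of s is 50.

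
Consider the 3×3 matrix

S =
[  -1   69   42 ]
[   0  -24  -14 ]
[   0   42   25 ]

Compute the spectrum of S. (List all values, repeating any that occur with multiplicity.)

-3, -1, 4

Compute the characteristic polynomial p(λ) = det(λI - S).
Cofactor expansion gives p(λ) = λ^3 - 13λ - 12.
Rational-root test: λ = -1 gives p(-1) = 0.
Factor out (λ + 1): p(λ) = (λ + 1)·(λ^2 - λ - 12).
The quadratic factors as (λ + 3)·(λ - 4).
Eigenvalues: -3, -1, 4.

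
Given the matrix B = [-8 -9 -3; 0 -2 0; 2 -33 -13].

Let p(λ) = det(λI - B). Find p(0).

p(0) = det(0·I − B) = det(−B) = (−1)^3·det(B).
det(B) = -220, so p(0) = 220.

220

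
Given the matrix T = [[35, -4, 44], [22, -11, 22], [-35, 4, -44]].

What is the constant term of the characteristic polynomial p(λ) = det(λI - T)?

p(0) = det(0·I − T) = det(−T) = (−1)^3·det(T).
det(T) = 0, so p(0) = 0.

0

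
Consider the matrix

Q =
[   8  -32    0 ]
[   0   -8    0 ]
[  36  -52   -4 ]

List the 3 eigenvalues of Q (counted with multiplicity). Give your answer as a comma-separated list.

-8, -4, 8

Compute the characteristic polynomial p(λ) = det(λI - Q).
Cofactor expansion gives p(λ) = λ^3 + 4λ^2 - 64λ - 256.
Rational-root test: λ = -8 gives p(-8) = 0.
Dividing by (λ + 8) leaves λ^2 - 4λ - 32.
The quadratic factors as (λ + 4)·(λ - 8).
Eigenvalues: -8, -4, 8.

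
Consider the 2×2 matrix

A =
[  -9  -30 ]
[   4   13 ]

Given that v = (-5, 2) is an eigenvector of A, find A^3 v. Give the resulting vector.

First find the eigenvalue: Av = (-15, 6) = 3·(-5, 2), so λ = 3.
Then A^3 v = λ^3·v = 3^3·(-5, 2) = 27·(-5, 2) = (-135, 54).

(-135, 54)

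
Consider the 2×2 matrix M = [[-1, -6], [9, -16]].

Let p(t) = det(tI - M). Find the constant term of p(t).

70

p(t) = t^2 + 17t + 70.
The constant term is 70.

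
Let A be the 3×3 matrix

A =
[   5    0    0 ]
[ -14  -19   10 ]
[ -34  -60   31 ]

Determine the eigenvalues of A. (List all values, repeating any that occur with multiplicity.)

Compute the characteristic polynomial p(λ) = det(λI - A).
Cofactor expansion gives p(λ) = λ^3 - 17λ^2 + 71λ - 55.
Since p(5) = 0, λ = 5 is a root.
Factor out (λ - 5): p(λ) = (λ - 5)·(λ^2 - 12λ + 11).
The quadratic factors as (λ - 1)·(λ - 11).
Eigenvalues: 1, 5, 11.

1, 5, 11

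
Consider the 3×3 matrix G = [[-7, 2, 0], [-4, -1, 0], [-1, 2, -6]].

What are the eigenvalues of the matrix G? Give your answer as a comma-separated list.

The characteristic polynomial is p(s) = det(sI - G).
Expanding along the first row, p(s) = s^3 + 14s^2 + 63s + 90.
Since p(-3) = 0, s = -3 is a root.
Factor out (s + 3): p(s) = (s + 3)·(s^2 + 11s + 30).
The quadratic factors as (s + 6)·(s + 5).
Eigenvalues: -6, -5, -3.

-6, -5, -3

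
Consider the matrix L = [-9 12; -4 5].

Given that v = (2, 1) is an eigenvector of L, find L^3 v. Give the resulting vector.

First find the eigenvalue: Lv = (-6, -3) = -3·(2, 1), so λ = -3.
Then L^3 v = λ^3·v = (-3)^3·(2, 1) = -27·(2, 1) = (-54, -27).

(-54, -27)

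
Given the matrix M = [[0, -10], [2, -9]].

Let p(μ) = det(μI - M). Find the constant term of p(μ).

20

p(μ) = μ^2 + 9μ + 20.
The constant term is 20.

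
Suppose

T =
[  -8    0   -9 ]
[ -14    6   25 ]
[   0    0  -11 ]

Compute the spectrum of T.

-11, -8, 6

The characteristic polynomial is p(μ) = det(μI - T).
Expanding along the first row, p(μ) = μ^3 + 13μ^2 - 26μ - 528.
Rational-root test: μ = -8 gives p(-8) = 0.
Dividing by (μ + 8) leaves μ^2 + 5μ - 66.
The quadratic factors as (μ + 11)·(μ - 6).
Eigenvalues: -11, -8, 6.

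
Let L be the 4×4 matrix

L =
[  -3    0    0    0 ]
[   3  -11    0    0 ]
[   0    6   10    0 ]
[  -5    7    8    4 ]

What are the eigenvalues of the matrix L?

-11, -3, 4, 10

L is lower triangular, so its eigenvalues are the diagonal entries.
Diagonal: -3, -11, 10, 4.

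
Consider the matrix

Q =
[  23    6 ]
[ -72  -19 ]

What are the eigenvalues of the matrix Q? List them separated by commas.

det(Q - rI) = (23 - r)(-19 - r) - (6)·(-72) = r^2 - 4r - 5.
This factors as (r + 1)·(r - 5) = 0.
Eigenvalues: -1, 5.

-1, 5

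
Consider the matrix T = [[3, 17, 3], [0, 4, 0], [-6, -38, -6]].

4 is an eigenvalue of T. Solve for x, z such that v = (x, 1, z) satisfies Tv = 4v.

2, -5

We need (T - 4I)v = 0.
T - 4I = [[-1, 17, 3], [0, 0, 0], [-6, -38, -10]].
Row 1: (-1)·x + (17)·1 + (3)·z = 0
Row 2: (0)·x + (0)·1 + (0)·z = 0
Row 3: (-6)·x + (-38)·1 + (-10)·z = 0
Solving gives x = 2, z = -5.
Check: T·(2, 1, -5) = (8, 4, -20) = 4·(2, 1, -5).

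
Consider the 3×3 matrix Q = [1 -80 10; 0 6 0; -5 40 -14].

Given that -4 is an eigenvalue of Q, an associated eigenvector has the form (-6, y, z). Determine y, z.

We need (Q + 4I)v = 0.
Q + 4I = [[5, -80, 10], [0, 10, 0], [-5, 40, -10]].
Row 1: (5)·-6 + (-80)·y + (10)·z = 0
Row 2: (0)·-6 + (10)·y + (0)·z = 0
Row 3: (-5)·-6 + (40)·y + (-10)·z = 0
Solving gives y = 0, z = 3.
Check: Q·(-6, 0, 3) = (24, 0, -12) = -4·(-6, 0, 3).

0, 3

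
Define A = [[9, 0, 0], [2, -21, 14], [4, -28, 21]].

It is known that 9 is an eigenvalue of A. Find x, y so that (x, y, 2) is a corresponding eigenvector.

We need (A - 9I)v = 0.
A - 9I = [[0, 0, 0], [2, -30, 14], [4, -28, 12]].
Row 1: (0)·x + (0)·y + (0)·2 = 0
Row 2: (2)·x + (-30)·y + (14)·2 = 0
Row 3: (4)·x + (-28)·y + (12)·2 = 0
Solving gives x = 1, y = 1.
Check: A·(1, 1, 2) = (9, 9, 18) = 9·(1, 1, 2).

1, 1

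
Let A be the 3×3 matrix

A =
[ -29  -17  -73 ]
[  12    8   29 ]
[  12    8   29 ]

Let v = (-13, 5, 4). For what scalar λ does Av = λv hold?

0

Compute Av: A·(-13, 5, 4) = (0, 0, 0).
Since Av = λv, compare component 1: 0 = λ·-13, so λ = 0.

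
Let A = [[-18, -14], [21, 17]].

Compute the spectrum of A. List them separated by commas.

-4, 3

det(A - λI) = (-18 - λ)(17 - λ) - (-14)·(21) = λ^2 + λ - 12.
This factors as (λ + 4)·(λ - 3) = 0.
Eigenvalues: -4, 3.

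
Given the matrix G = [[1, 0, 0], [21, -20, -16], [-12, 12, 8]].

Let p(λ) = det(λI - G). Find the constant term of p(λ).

p(λ) = λ^3 + 11λ^2 + 20λ - 32.
The constant term is -32.

-32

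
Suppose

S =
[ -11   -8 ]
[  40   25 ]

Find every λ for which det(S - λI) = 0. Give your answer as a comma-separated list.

det(S - λI) = (-11 - λ)(25 - λ) - (-8)·(40) = λ^2 - 14λ + 45.
This factors as (λ - 5)·(λ - 9) = 0.
Eigenvalues: 5, 9.

5, 9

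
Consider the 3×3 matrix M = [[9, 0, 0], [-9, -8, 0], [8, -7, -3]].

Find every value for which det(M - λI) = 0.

-8, -3, 9

M is lower triangular, so its eigenvalues are the diagonal entries.
Diagonal: 9, -8, -3.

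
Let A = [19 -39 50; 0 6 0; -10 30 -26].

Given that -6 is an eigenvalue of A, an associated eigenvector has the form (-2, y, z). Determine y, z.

0, 1

We need (A + 6I)v = 0.
A + 6I = [[25, -39, 50], [0, 12, 0], [-10, 30, -20]].
Row 1: (25)·-2 + (-39)·y + (50)·z = 0
Row 2: (0)·-2 + (12)·y + (0)·z = 0
Row 3: (-10)·-2 + (30)·y + (-20)·z = 0
Solving gives y = 0, z = 1.
Check: A·(-2, 0, 1) = (12, 0, -6) = -6·(-2, 0, 1).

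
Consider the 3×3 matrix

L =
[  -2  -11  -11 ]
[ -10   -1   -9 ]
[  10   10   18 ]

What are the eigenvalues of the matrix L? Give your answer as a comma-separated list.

-2, 8, 9

Set up det(μI - L) = 0.
Expanding along the first row, p(μ) = μ^3 - 15μ^2 + 38μ + 144.
Try μ = -2: p(-2) = 0, so -2 is a root.
Factor out (μ + 2): p(μ) = (μ + 2)·(μ^2 - 17μ + 72).
The quadratic factors as (μ - 8)·(μ - 9).
Eigenvalues: -2, 8, 9.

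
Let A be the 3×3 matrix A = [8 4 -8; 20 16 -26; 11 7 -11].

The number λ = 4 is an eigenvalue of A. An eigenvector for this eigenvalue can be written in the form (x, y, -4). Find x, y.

We need (A - 4I)v = 0.
A - 4I = [[4, 4, -8], [20, 12, -26], [11, 7, -15]].
Row 1: (4)·x + (4)·y + (-8)·-4 = 0
Row 2: (20)·x + (12)·y + (-26)·-4 = 0
Row 3: (11)·x + (7)·y + (-15)·-4 = 0
Solving gives x = -1, y = -7.
Check: A·(-1, -7, -4) = (-4, -28, -16) = 4·(-1, -7, -4).

-1, -7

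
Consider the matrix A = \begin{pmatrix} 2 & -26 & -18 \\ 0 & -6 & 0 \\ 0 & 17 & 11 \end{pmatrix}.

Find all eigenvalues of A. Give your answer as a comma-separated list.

-6, 2, 11

Compute the characteristic polynomial p(λ) = det(λI - A).
Cofactor expansion gives p(λ) = λ^3 - 7λ^2 - 56λ + 132.
Since p(2) = 0, λ = 2 is a root.
Dividing by (λ - 2) leaves λ^2 - 5λ - 66.
The quadratic factors as (λ + 6)·(λ - 11).
Eigenvalues: -6, 2, 11.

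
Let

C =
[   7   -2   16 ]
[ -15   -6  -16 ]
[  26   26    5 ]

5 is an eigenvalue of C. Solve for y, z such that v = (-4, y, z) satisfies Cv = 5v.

We need (C - 5I)v = 0.
C - 5I = [[2, -2, 16], [-15, -11, -16], [26, 26, 0]].
Row 1: (2)·-4 + (-2)·y + (16)·z = 0
Row 2: (-15)·-4 + (-11)·y + (-16)·z = 0
Row 3: (26)·-4 + (26)·y + (0)·z = 0
Solving gives y = 4, z = 1.
Check: C·(-4, 4, 1) = (-20, 20, 5) = 5·(-4, 4, 1).

4, 1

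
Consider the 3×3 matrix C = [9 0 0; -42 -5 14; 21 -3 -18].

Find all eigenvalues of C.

The characteristic polynomial is p(t) = det(tI - C).
Cofactor expansion gives p(t) = t^3 + 14t^2 - 75t - 1188.
Since p(-12) = 0, t = -12 is a root.
Factor out (t + 12): p(t) = (t + 12)·(t^2 + 2t - 99).
The quadratic factors as (t + 11)·(t - 9).
Eigenvalues: -12, -11, 9.

-12, -11, 9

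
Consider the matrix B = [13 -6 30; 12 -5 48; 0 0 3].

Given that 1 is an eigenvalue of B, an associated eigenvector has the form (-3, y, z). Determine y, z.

-6, 0

We need (B - 1I)v = 0.
B - 1I = [[12, -6, 30], [12, -6, 48], [0, 0, 2]].
Row 1: (12)·-3 + (-6)·y + (30)·z = 0
Row 2: (12)·-3 + (-6)·y + (48)·z = 0
Row 3: (0)·-3 + (0)·y + (2)·z = 0
Solving gives y = -6, z = 0.
Check: B·(-3, -6, 0) = (-3, -6, 0) = 1·(-3, -6, 0).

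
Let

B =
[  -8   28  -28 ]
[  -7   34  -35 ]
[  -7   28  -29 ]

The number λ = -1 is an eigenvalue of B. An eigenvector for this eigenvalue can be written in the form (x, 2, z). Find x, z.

We need (B + 1I)v = 0.
B + 1I = [[-7, 28, -28], [-7, 35, -35], [-7, 28, -28]].
Row 1: (-7)·x + (28)·2 + (-28)·z = 0
Row 2: (-7)·x + (35)·2 + (-35)·z = 0
Row 3: (-7)·x + (28)·2 + (-28)·z = 0
Solving gives x = 0, z = 2.
Check: B·(0, 2, 2) = (0, -2, -2) = -1·(0, 2, 2).

0, 2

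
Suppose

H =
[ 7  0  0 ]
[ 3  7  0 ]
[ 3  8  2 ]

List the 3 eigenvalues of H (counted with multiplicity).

2, 7, 7

H is lower triangular, so its eigenvalues are the diagonal entries.
Diagonal: 7, 7, 2.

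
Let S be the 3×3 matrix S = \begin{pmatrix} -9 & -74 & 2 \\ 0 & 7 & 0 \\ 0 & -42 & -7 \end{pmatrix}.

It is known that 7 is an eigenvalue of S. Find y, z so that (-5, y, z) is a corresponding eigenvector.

1, -3

We need (S - 7I)v = 0.
S - 7I = [[-16, -74, 2], [0, 0, 0], [0, -42, -14]].
Row 1: (-16)·-5 + (-74)·y + (2)·z = 0
Row 2: (0)·-5 + (0)·y + (0)·z = 0
Row 3: (0)·-5 + (-42)·y + (-14)·z = 0
Solving gives y = 1, z = -3.
Check: S·(-5, 1, -3) = (-35, 7, -21) = 7·(-5, 1, -3).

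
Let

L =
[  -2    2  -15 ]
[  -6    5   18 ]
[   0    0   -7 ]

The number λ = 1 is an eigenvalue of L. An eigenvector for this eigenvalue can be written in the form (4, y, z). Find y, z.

6, 0

We need (L - 1I)v = 0.
L - 1I = [[-3, 2, -15], [-6, 4, 18], [0, 0, -8]].
Row 1: (-3)·4 + (2)·y + (-15)·z = 0
Row 2: (-6)·4 + (4)·y + (18)·z = 0
Row 3: (0)·4 + (0)·y + (-8)·z = 0
Solving gives y = 6, z = 0.
Check: L·(4, 6, 0) = (4, 6, 0) = 1·(4, 6, 0).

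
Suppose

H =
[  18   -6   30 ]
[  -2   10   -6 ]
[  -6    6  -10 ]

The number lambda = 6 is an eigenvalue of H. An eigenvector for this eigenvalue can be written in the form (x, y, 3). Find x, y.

We need (H - 6I)v = 0.
H - 6I = [[12, -6, 30], [-2, 4, -6], [-6, 6, -16]].
Row 1: (12)·x + (-6)·y + (30)·3 = 0
Row 2: (-2)·x + (4)·y + (-6)·3 = 0
Row 3: (-6)·x + (6)·y + (-16)·3 = 0
Solving gives x = -7, y = 1.
Check: H·(-7, 1, 3) = (-42, 6, 18) = 6·(-7, 1, 3).

-7, 1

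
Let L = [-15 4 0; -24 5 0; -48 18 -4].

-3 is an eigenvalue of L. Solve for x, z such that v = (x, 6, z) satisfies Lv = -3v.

We need (L + 3I)v = 0.
L + 3I = [[-12, 4, 0], [-24, 8, 0], [-48, 18, -1]].
Row 1: (-12)·x + (4)·6 + (0)·z = 0
Row 2: (-24)·x + (8)·6 + (0)·z = 0
Row 3: (-48)·x + (18)·6 + (-1)·z = 0
Solving gives x = 2, z = 12.
Check: L·(2, 6, 12) = (-6, -18, -36) = -3·(2, 6, 12).

2, 12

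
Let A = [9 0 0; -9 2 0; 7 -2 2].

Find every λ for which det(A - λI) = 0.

2, 2, 9

A is lower triangular, so its eigenvalues are the diagonal entries.
Diagonal: 9, 2, 2.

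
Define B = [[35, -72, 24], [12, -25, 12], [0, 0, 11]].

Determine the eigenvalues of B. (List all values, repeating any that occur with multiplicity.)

The characteristic polynomial is p(λ) = det(λI - B).
Cofactor expansion gives p(λ) = λ^3 - 21λ^2 + 99λ + 121.
Rational-root test: λ = -1 gives p(-1) = 0.
Factor out (λ + 1): p(λ) = (λ + 1)·(λ^2 - 22λ + 121).
The quadratic factor is (λ - 11)^2.
Eigenvalues: -1, 11, 11.

-1, 11, 11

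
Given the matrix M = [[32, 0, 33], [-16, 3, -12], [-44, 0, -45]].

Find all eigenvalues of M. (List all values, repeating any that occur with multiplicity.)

Compute the characteristic polynomial p(s) = det(sI - M).
Cofactor expansion gives p(s) = s^3 + 10s^2 - 27s - 36.
Since p(3) = 0, s = 3 is a root.
Factor out (s - 3): p(s) = (s - 3)·(s^2 + 13s + 12).
The quadratic factors as (s + 12)·(s + 1).
Eigenvalues: -12, -1, 3.

-12, -1, 3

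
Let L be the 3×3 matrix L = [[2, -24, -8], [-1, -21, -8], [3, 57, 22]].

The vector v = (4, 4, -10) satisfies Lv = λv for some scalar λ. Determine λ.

Compute Lv: L·(4, 4, -10) = (-8, -8, 20).
Since Lv = λv, compare component 1: -8 = λ·4, so λ = -2.

-2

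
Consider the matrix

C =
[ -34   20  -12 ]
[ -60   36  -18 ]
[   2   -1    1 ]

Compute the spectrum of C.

-2, -1, 6

Set up det(sI - C) = 0.
Expanding along the first row, p(s) = s^3 - 3s^2 - 16s - 12.
Since p(-1) = 0, s = -1 is a root.
Factor out (s + 1): p(s) = (s + 1)·(s^2 - 4s - 12).
The quadratic factors as (s + 2)·(s - 6).
Eigenvalues: -2, -1, 6.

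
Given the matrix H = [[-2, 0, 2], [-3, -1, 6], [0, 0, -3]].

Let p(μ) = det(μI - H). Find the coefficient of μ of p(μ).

11

p(μ) = μ^3 + 6μ^2 + 11μ + 6.
The coefficient of μ is 11.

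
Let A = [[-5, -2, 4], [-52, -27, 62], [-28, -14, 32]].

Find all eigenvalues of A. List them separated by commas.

Compute the characteristic polynomial p(r) = det(rI - A).
Expanding along the first row, p(r) = r^3 - 13r - 12.
Since p(-1) = 0, r = -1 is a root.
Factor out (r + 1): p(r) = (r + 1)·(r^2 - r - 12).
The quadratic factors as (r + 3)·(r - 4).
Eigenvalues: -3, -1, 4.

-3, -1, 4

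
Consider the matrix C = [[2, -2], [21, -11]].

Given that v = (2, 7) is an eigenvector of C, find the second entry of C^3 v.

-875

First find the eigenvalue: Cv = (-10, -35) = -5·(2, 7), so λ = -5.
Then C^3 v = λ^3·v = (-5)^3·(2, 7) = -125·(2, 7) = (-250, -875).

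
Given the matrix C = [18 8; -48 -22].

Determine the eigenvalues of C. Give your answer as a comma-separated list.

det(C - rI) = (18 - r)(-22 - r) - (8)·(-48) = r^2 + 4r - 12.
This factors as (r + 6)·(r - 2) = 0.
Eigenvalues: -6, 2.

-6, 2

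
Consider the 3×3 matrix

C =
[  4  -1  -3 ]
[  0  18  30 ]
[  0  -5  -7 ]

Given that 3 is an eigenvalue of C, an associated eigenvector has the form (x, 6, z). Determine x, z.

We need (C - 3I)v = 0.
C - 3I = [[1, -1, -3], [0, 15, 30], [0, -5, -10]].
Row 1: (1)·x + (-1)·6 + (-3)·z = 0
Row 2: (0)·x + (15)·6 + (30)·z = 0
Row 3: (0)·x + (-5)·6 + (-10)·z = 0
Solving gives x = -3, z = -3.
Check: C·(-3, 6, -3) = (-9, 18, -9) = 3·(-3, 6, -3).

-3, -3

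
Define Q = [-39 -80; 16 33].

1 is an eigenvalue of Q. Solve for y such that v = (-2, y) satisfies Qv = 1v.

We need (Q - 1I)v = 0.
Q - 1I = [[-40, -80], [16, 32]].
Row 1: (-40)·-2 + (-80)·y = 0
Row 2: (16)·-2 + (32)·y = 0
Solving gives y = 1.
Check: Q·(-2, 1) = (-2, 1) = 1·(-2, 1).

1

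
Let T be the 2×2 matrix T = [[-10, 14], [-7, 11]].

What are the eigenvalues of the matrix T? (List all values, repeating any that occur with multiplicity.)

-3, 4

det(T - λI) = (-10 - λ)(11 - λ) - (14)·(-7) = λ^2 - λ - 12.
This factors as (λ + 3)·(λ - 4) = 0.
Eigenvalues: -3, 4.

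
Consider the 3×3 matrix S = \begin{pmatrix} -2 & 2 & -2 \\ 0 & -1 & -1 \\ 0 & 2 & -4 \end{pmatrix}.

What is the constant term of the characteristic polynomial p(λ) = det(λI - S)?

p(0) = det(0·I − S) = det(−S) = (−1)^3·det(S).
det(S) = -12, so p(0) = 12.

12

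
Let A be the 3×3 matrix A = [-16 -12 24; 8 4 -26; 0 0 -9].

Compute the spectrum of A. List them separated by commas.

-9, -8, -4

Compute the characteristic polynomial p(μ) = det(μI - A).
Expanding along the first row, p(μ) = μ^3 + 21μ^2 + 140μ + 288.
Since p(-4) = 0, μ = -4 is a root.
Factor out (μ + 4): p(μ) = (μ + 4)·(μ^2 + 17μ + 72).
The quadratic factors as (μ + 9)·(μ + 8).
Eigenvalues: -9, -8, -4.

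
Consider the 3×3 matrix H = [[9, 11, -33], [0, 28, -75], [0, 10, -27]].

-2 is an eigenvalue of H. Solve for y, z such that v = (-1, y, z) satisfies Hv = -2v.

We need (H + 2I)v = 0.
H + 2I = [[11, 11, -33], [0, 30, -75], [0, 10, -25]].
Row 1: (11)·-1 + (11)·y + (-33)·z = 0
Row 2: (0)·-1 + (30)·y + (-75)·z = 0
Row 3: (0)·-1 + (10)·y + (-25)·z = 0
Solving gives y = -5, z = -2.
Check: H·(-1, -5, -2) = (2, 10, 4) = -2·(-1, -5, -2).

-5, -2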